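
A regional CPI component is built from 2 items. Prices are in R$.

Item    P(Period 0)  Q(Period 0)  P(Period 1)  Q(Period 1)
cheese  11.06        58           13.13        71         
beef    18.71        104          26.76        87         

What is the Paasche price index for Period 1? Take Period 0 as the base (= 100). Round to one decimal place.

135.1

Paasche price index uses current-period quantities as weights.
ΣP(Period 1)·Q(Period 1) = 13.13×71 + 26.76×87 = 932.23 + 2328.12 = 3260.35
ΣP(Period 0)·Q(Period 1) = 11.06×71 + 18.71×87 = 785.26 + 1627.77 = 2413.03
Index = 3260.35 / 2413.03 × 100 = 135.1144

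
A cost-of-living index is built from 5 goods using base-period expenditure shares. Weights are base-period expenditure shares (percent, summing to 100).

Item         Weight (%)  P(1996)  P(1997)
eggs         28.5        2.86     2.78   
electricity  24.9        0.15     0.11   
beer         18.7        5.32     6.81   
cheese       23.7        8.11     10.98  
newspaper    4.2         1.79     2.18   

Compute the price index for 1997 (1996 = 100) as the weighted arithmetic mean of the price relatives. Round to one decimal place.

eggs: 28.5 × (2.78/2.86) = 28.5 × 0.972028 = 27.7028
electricity: 24.9 × (0.11/0.15) = 24.9 × 0.733333 = 18.2600
beer: 18.7 × (6.81/5.32) = 18.7 × 1.280075 = 23.9374
cheese: 23.7 × (10.98/8.11) = 23.7 × 1.353884 = 32.0871
newspaper: 4.2 × (2.18/1.79) = 4.2 × 1.217877 = 5.1151
Index = Σ wᵢ·(p₁ᵢ/p₀ᵢ) = 27.7028 + 18.2600 + 23.9374 + 32.0871 + 5.1151 = 107.1023

107.1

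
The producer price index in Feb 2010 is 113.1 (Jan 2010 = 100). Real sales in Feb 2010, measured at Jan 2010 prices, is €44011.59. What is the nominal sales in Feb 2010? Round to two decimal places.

Nominal = Real × (Index/100) = 44011.59 × (113.1/100)
        = 44011.59 × 1.131 = 49777.1083

49777.11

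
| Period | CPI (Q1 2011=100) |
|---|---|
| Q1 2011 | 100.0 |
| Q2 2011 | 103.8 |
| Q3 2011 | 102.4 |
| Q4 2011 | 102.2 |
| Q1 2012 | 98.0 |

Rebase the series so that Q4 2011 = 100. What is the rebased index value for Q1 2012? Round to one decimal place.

Rebased(Q1 2012) = 98.0 / 102.2 × 100 = 95.8904

95.9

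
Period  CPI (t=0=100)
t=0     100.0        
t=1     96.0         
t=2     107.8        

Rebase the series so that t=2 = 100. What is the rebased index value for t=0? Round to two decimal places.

Rebased(t=0) = 100.0 / 107.8 × 100 = 92.7644

92.76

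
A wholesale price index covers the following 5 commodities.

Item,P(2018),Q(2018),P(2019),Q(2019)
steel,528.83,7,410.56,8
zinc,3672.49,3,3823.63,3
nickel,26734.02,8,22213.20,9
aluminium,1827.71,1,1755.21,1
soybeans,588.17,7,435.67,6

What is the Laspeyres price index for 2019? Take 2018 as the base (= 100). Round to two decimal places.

Laspeyres price index uses base-period quantities as weights.
ΣP(2019)·Q(2018) = 410.56×7 + 3823.63×3 + 22213.20×8 + 1755.21×1 + 435.67×7 = 2873.92 + 11470.89 + 177705.6 + 1755.21 + 3049.69 = 196855.31
ΣP(2018)·Q(2018) = 528.83×7 + 3672.49×3 + 26734.02×8 + 1827.71×1 + 588.17×7 = 3701.81 + 11017.47 + 213872.16 + 1827.71 + 4117.19 = 234536.34
Index = 196855.31 / 234536.34 × 100 = 83.9338

83.93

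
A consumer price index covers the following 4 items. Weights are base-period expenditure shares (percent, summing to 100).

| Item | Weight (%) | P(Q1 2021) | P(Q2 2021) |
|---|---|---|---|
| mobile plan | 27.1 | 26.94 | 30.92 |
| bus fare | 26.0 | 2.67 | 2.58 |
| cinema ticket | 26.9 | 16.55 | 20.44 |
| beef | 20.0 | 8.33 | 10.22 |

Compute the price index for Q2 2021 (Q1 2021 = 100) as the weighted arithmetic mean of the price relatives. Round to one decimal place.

mobile plan: 27.1 × (30.92/26.94) = 27.1 × 1.147736 = 31.1036
bus fare: 26.0 × (2.58/2.67) = 26.0 × 0.966292 = 25.1236
cinema ticket: 26.9 × (20.44/16.55) = 26.9 × 1.235045 = 33.2227
beef: 20.0 × (10.22/8.33) = 20.0 × 1.226891 = 24.5378
Index = Σ wᵢ·(p₁ᵢ/p₀ᵢ) = 31.1036 + 25.1236 + 33.2227 + 24.5378 = 113.9878

114.0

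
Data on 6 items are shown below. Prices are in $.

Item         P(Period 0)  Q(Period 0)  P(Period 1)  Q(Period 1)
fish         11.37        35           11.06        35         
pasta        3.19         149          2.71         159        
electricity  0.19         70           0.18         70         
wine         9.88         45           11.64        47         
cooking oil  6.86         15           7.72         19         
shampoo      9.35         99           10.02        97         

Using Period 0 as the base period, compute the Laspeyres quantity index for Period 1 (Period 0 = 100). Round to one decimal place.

Laspeyres quantity index uses base-period prices as weights.
ΣP(Period 0)·Q(Period 1) = 11.37×35 + 3.19×159 + 0.19×70 + 9.88×47 + 6.86×19 + 9.35×97 = 397.95 + 507.21 + 13.3 + 464.36 + 130.34 + 906.95 = 2420.11
ΣP(Period 0)·Q(Period 0) = 11.37×35 + 3.19×149 + 0.19×70 + 9.88×45 + 6.86×15 + 9.35×99 = 397.95 + 475.31 + 13.3 + 444.6 + 102.9 + 925.65 = 2359.71
Index = 2420.11 / 2359.71 × 100 = 102.5596

102.6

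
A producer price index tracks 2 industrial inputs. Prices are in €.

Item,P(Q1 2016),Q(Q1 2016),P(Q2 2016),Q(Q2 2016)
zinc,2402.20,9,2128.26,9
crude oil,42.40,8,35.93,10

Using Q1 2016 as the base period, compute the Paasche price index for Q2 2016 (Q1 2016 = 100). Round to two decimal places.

88.52

Paasche price index uses current-period quantities as weights.
ΣP(Q2 2016)·Q(Q2 2016) = 2128.26×9 + 35.93×10 = 19154.34 + 359.3 = 19513.64
ΣP(Q1 2016)·Q(Q2 2016) = 2402.20×9 + 42.40×10 = 21619.8 + 424 = 22043.8
Index = 19513.64 / 22043.8 × 100 = 88.5221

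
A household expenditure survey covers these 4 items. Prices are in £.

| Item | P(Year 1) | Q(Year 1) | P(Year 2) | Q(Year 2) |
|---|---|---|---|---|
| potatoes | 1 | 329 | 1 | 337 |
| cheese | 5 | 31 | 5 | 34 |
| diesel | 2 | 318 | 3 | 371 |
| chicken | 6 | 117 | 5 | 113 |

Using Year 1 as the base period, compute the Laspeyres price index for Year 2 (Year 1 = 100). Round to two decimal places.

111.03

Laspeyres price index uses base-period quantities as weights.
ΣP(Year 2)·Q(Year 1) = 1×329 + 5×31 + 3×318 + 5×117 = 329 + 155 + 954 + 585 = 2023
ΣP(Year 1)·Q(Year 1) = 1×329 + 5×31 + 2×318 + 6×117 = 329 + 155 + 636 + 702 = 1822
Index = 2023 / 1822 × 100 = 111.0318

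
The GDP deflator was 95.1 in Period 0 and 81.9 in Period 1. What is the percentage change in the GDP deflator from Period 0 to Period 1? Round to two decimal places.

-13.88%

Change = (81.9 − 95.1) / 95.1 × 100
       = -13.2 / 95.1 × 100 = -13.8801%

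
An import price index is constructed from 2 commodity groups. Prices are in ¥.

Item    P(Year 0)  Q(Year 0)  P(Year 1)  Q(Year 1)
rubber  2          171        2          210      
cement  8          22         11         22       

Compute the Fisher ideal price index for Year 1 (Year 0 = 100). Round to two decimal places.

111.90

Laspeyres component (base-period weights):
ΣP(Year 1)Q(Year 0) = 2×171 + 11×22 = 342 + 242 = 584
ΣP(Year 0)Q(Year 0) = 2×171 + 8×22 = 342 + 176 = 518
L = 584 / 518 × 100 = 112.7413
Paasche component (current-period weights):
ΣP(Year 1)Q(Year 1) = 2×210 + 11×22 = 420 + 242 = 662
ΣP(Year 0)Q(Year 1) = 2×210 + 8×22 = 420 + 176 = 596
P = 662 / 596 × 100 = 111.0738
Fisher = √(L × P) = √(112.7413 × 111.0738) = 111.9045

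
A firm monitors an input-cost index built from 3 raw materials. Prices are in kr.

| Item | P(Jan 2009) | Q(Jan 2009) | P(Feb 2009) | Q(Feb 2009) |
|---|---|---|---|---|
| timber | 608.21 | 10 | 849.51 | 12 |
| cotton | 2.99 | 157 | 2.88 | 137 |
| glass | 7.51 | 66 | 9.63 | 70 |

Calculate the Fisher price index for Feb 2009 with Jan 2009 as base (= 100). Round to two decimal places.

136.38

Laspeyres component (base-period weights):
ΣP(Feb 2009)Q(Jan 2009) = 849.51×10 + 2.88×157 + 9.63×66 = 8495.1 + 452.16 + 635.58 = 9582.84
ΣP(Jan 2009)Q(Jan 2009) = 608.21×10 + 2.99×157 + 7.51×66 = 6082.1 + 469.43 + 495.66 = 7047.19
L = 9582.84 / 7047.19 × 100 = 135.9810
Paasche component (current-period weights):
ΣP(Feb 2009)Q(Feb 2009) = 849.51×12 + 2.88×137 + 9.63×70 = 10194.12 + 394.56 + 674.1 = 11262.78
ΣP(Jan 2009)Q(Feb 2009) = 608.21×12 + 2.99×137 + 7.51×70 = 7298.52 + 409.63 + 525.7 = 8233.85
P = 11262.78 / 8233.85 × 100 = 136.7863
Fisher = √(L × P) = √(135.9810 × 136.7863) = 136.3831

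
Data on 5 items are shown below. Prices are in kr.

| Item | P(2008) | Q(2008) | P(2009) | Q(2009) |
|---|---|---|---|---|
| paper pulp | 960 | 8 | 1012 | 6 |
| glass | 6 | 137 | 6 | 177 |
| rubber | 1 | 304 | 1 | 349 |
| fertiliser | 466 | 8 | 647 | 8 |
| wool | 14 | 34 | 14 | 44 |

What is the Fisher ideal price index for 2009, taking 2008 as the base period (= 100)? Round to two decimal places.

114.80

Laspeyres component (base-period weights):
ΣP(2009)Q(2008) = 1012×8 + 6×137 + 1×304 + 647×8 + 14×34 = 8096 + 822 + 304 + 5176 + 476 = 14874
ΣP(2008)Q(2008) = 960×8 + 6×137 + 1×304 + 466×8 + 14×34 = 7680 + 822 + 304 + 3728 + 476 = 13010
L = 14874 / 13010 × 100 = 114.3274
Paasche component (current-period weights):
ΣP(2009)Q(2009) = 1012×6 + 6×177 + 1×349 + 647×8 + 14×44 = 6072 + 1062 + 349 + 5176 + 616 = 13275
ΣP(2008)Q(2009) = 960×6 + 6×177 + 1×349 + 466×8 + 14×44 = 5760 + 1062 + 349 + 3728 + 616 = 11515
P = 13275 / 11515 × 100 = 115.2844
Fisher = √(L × P) = √(114.3274 × 115.2844) = 114.8049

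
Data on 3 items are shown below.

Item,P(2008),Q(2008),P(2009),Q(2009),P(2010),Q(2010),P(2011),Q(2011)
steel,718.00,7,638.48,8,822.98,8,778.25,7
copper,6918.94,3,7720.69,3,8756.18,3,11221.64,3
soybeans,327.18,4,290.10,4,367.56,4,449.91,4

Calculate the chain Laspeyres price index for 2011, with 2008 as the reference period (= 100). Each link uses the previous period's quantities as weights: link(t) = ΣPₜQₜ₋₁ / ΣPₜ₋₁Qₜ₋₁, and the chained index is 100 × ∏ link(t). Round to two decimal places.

Link 2008→2009:
ΣP(2009)Q(2008) = 638.48×7 + 7720.69×3 + 290.10×4 = 4469.36 + 23162.07 + 1160.4 = 28791.83
ΣP(2008)Q(2008) = 718.00×7 + 6918.94×3 + 327.18×4 = 5026 + 20756.82 + 1308.72 = 27091.54
link = 28791.83/27091.54 = 1.062761
Link 2009→2010:
ΣP(2010)Q(2009) = 822.98×8 + 8756.18×3 + 367.56×4 = 6583.84 + 26268.54 + 1470.24 = 34322.62
ΣP(2009)Q(2009) = 638.48×8 + 7720.69×3 + 290.10×4 = 5107.84 + 23162.07 + 1160.4 = 29430.31
link = 34322.62/29430.31 = 1.166234
Link 2010→2011:
ΣP(2011)Q(2010) = 778.25×8 + 11221.64×3 + 449.91×4 = 6226 + 33664.92 + 1799.64 = 41690.56
ΣP(2010)Q(2010) = 822.98×8 + 8756.18×3 + 367.56×4 = 6583.84 + 26268.54 + 1470.24 = 34322.62
link = 41690.56/34322.62 = 1.214667
Chained index = 100 × 1.062761 × 1.166234 × 1.214667 = 150.5492

150.55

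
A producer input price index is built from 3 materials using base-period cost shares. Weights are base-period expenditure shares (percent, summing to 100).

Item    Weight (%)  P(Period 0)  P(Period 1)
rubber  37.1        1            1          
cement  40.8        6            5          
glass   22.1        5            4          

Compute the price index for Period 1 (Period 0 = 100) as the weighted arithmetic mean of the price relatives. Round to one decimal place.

88.8

rubber: 37.1 × (1/1) = 37.1 × 1.000000 = 37.1000
cement: 40.8 × (5/6) = 40.8 × 0.833333 = 34.0000
glass: 22.1 × (4/5) = 22.1 × 0.800000 = 17.6800
Index = Σ wᵢ·(p₁ᵢ/p₀ᵢ) = 37.1000 + 34.0000 + 17.6800 = 88.7800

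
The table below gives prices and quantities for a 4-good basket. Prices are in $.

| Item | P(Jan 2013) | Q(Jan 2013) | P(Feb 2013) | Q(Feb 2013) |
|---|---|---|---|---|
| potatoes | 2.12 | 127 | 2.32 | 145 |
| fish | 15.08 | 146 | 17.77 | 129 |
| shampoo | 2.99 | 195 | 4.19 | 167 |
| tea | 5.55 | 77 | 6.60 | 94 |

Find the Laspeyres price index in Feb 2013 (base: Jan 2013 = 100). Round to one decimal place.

121.1

Laspeyres price index uses base-period quantities as weights.
ΣP(Feb 2013)·Q(Jan 2013) = 2.32×127 + 17.77×146 + 4.19×195 + 6.60×77 = 294.64 + 2594.42 + 817.05 + 508.2 = 4214.31
ΣP(Jan 2013)·Q(Jan 2013) = 2.12×127 + 15.08×146 + 2.99×195 + 5.55×77 = 269.24 + 2201.68 + 583.05 + 427.35 = 3481.32
Index = 4214.31 / 3481.32 × 100 = 121.0549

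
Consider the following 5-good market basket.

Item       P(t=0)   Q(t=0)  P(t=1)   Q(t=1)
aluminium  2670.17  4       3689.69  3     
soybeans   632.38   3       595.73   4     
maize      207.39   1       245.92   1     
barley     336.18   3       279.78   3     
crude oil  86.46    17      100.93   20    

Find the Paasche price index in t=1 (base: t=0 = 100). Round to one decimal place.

Paasche price index uses current-period quantities as weights.
ΣP(t=1)·Q(t=1) = 3689.69×3 + 595.73×4 + 245.92×1 + 279.78×3 + 100.93×20 = 11069.07 + 2382.92 + 245.92 + 839.34 + 2018.6 = 16555.85
ΣP(t=0)·Q(t=1) = 2670.17×3 + 632.38×4 + 207.39×1 + 336.18×3 + 86.46×20 = 8010.51 + 2529.52 + 207.39 + 1008.54 + 1729.2 = 13485.16
Index = 16555.85 / 13485.16 × 100 = 122.7709

122.8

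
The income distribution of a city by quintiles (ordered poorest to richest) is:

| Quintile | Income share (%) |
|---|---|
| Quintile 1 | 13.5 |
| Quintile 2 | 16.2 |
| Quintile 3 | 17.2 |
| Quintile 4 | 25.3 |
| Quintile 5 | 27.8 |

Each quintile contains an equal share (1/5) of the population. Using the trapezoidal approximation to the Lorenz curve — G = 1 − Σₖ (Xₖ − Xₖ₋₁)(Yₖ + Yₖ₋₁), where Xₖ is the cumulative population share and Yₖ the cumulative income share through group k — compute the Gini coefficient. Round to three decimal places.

0.151

Cumulative income shares Yₖ: 0.1350, 0.2970, 0.4690, 0.7220, 1.0000
Σ (Xₖ−Xₖ₋₁)(Yₖ+Yₖ₋₁) = (1/5)(0.1350+0.0000) + (1/5)(0.2970+0.1350) + (1/5)(0.4690+0.2970) + (1/5)(0.7220+0.4690) + (1/5)(1.0000+0.7220)
  = 0.0270 + 0.0864 + 0.1532 + 0.2382 + 0.3444 = 0.8492
G = 1 − 0.8492 = 0.1508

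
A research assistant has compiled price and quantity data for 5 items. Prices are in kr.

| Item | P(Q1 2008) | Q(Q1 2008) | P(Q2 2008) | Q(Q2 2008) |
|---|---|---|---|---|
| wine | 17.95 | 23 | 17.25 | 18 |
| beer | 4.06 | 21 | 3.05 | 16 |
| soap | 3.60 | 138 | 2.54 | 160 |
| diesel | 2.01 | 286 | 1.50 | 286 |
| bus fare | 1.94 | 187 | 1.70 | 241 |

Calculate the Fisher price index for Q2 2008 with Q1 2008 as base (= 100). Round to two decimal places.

Laspeyres component (base-period weights):
ΣP(Q2 2008)Q(Q1 2008) = 17.25×23 + 3.05×21 + 2.54×138 + 1.50×286 + 1.70×187 = 396.75 + 64.05 + 350.52 + 429 + 317.9 = 1558.22
ΣP(Q1 2008)Q(Q1 2008) = 17.95×23 + 4.06×21 + 3.60×138 + 2.01×286 + 1.94×187 = 412.85 + 85.26 + 496.8 + 574.86 + 362.78 = 1932.55
L = 1558.22 / 1932.55 × 100 = 80.6303
Paasche component (current-period weights):
ΣP(Q2 2008)Q(Q2 2008) = 17.25×18 + 3.05×16 + 2.54×160 + 1.50×286 + 1.70×241 = 310.5 + 48.8 + 406.4 + 429 + 409.7 = 1604.4
ΣP(Q1 2008)Q(Q2 2008) = 17.95×18 + 4.06×16 + 3.60×160 + 2.01×286 + 1.94×241 = 323.1 + 64.96 + 576 + 574.86 + 467.54 = 2006.46
P = 1604.4 / 2006.46 × 100 = 79.9617
Fisher = √(L × P) = √(80.6303 × 79.9617) = 80.2953

80.30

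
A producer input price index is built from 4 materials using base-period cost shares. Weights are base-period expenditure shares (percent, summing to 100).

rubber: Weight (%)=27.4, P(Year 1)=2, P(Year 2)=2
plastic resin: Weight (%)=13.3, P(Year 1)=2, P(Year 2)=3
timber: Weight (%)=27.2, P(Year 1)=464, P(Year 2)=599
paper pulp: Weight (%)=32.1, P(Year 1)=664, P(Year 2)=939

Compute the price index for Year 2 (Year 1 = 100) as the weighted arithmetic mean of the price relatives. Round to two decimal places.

rubber: 27.4 × (2/2) = 27.4 × 1.000000 = 27.4000
plastic resin: 13.3 × (3/2) = 13.3 × 1.500000 = 19.9500
timber: 27.2 × (599/464) = 27.2 × 1.290948 = 35.1138
paper pulp: 32.1 × (939/664) = 32.1 × 1.414157 = 45.3944
Index = Σ wᵢ·(p₁ᵢ/p₀ᵢ) = 27.4000 + 19.9500 + 35.1138 + 45.3944 = 127.8582

127.86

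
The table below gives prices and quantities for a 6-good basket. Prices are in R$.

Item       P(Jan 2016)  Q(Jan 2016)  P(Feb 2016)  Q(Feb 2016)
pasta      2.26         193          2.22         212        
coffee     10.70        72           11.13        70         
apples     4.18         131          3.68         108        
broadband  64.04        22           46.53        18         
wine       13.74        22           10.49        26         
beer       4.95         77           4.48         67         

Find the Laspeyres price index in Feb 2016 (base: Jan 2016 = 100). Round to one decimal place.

86.1

Laspeyres price index uses base-period quantities as weights.
ΣP(Feb 2016)·Q(Jan 2016) = 2.22×193 + 11.13×72 + 3.68×131 + 46.53×22 + 10.49×22 + 4.48×77 = 428.46 + 801.36 + 482.08 + 1023.66 + 230.78 + 344.96 = 3311.3
ΣP(Jan 2016)·Q(Jan 2016) = 2.26×193 + 10.70×72 + 4.18×131 + 64.04×22 + 13.74×22 + 4.95×77 = 436.18 + 770.4 + 547.58 + 1408.88 + 302.28 + 381.15 = 3846.47
Index = 3311.3 / 3846.47 × 100 = 86.0867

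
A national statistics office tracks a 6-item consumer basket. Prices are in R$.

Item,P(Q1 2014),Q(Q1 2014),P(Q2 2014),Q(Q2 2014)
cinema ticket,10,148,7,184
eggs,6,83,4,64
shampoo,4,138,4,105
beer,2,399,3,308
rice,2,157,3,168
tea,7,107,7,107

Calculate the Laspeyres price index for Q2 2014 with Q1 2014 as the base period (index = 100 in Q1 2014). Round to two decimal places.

98.77

Laspeyres price index uses base-period quantities as weights.
ΣP(Q2 2014)·Q(Q1 2014) = 7×148 + 4×83 + 4×138 + 3×399 + 3×157 + 7×107 = 1036 + 332 + 552 + 1197 + 471 + 749 = 4337
ΣP(Q1 2014)·Q(Q1 2014) = 10×148 + 6×83 + 4×138 + 2×399 + 2×157 + 7×107 = 1480 + 498 + 552 + 798 + 314 + 749 = 4391
Index = 4337 / 4391 × 100 = 98.7702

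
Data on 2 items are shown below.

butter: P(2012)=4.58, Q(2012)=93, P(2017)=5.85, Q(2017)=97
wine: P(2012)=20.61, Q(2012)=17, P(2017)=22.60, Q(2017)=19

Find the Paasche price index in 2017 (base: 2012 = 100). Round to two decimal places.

119.26

Paasche price index uses current-period quantities as weights.
ΣP(2017)·Q(2017) = 5.85×97 + 22.60×19 = 567.45 + 429.4 = 996.85
ΣP(2012)·Q(2017) = 4.58×97 + 20.61×19 = 444.26 + 391.59 = 835.85
Index = 996.85 / 835.85 × 100 = 119.2618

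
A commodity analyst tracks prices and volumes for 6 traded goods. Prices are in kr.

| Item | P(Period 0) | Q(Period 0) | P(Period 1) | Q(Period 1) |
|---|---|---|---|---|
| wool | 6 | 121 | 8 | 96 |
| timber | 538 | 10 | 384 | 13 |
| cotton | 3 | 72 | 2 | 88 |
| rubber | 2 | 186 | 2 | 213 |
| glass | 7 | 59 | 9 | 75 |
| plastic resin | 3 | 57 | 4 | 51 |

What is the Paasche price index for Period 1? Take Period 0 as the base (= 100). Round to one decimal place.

81.0

Paasche price index uses current-period quantities as weights.
ΣP(Period 1)·Q(Period 1) = 8×96 + 384×13 + 2×88 + 2×213 + 9×75 + 4×51 = 768 + 4992 + 176 + 426 + 675 + 204 = 7241
ΣP(Period 0)·Q(Period 1) = 6×96 + 538×13 + 3×88 + 2×213 + 7×75 + 3×51 = 576 + 6994 + 264 + 426 + 525 + 153 = 8938
Index = 7241 / 8938 × 100 = 81.0136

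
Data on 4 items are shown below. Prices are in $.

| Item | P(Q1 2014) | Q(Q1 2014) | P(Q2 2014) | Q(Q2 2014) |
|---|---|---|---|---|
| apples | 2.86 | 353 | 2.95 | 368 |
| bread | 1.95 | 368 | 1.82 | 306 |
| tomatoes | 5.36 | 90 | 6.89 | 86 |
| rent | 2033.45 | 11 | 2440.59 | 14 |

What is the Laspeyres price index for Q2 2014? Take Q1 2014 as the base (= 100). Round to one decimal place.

118.7

Laspeyres price index uses base-period quantities as weights.
ΣP(Q2 2014)·Q(Q1 2014) = 2.95×353 + 1.82×368 + 6.89×90 + 2440.59×11 = 1041.35 + 669.76 + 620.1 + 26846.49 = 29177.7
ΣP(Q1 2014)·Q(Q1 2014) = 2.86×353 + 1.95×368 + 5.36×90 + 2033.45×11 = 1009.58 + 717.6 + 482.4 + 22367.95 = 24577.53
Index = 29177.7 / 24577.53 × 100 = 118.7170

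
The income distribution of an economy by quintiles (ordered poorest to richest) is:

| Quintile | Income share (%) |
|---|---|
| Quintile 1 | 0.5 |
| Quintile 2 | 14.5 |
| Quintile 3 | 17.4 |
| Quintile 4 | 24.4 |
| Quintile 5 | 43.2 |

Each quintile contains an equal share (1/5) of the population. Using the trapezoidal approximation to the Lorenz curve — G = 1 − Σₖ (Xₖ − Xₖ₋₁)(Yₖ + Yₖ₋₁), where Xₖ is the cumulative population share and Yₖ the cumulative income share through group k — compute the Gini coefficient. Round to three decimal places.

Cumulative income shares Yₖ: 0.0050, 0.1500, 0.3240, 0.5680, 1.0000
Σ (Xₖ−Xₖ₋₁)(Yₖ+Yₖ₋₁) = (1/5)(0.0050+0.0000) + (1/5)(0.1500+0.0050) + (1/5)(0.3240+0.1500) + (1/5)(0.5680+0.3240) + (1/5)(1.0000+0.5680)
  = 0.0010 + 0.0310 + 0.0948 + 0.1784 + 0.3136 = 0.6188
G = 1 − 0.6188 = 0.3812

0.381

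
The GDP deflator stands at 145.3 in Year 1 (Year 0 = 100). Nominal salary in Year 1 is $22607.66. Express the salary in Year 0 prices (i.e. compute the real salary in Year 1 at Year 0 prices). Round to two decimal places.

15559.30

Real = Nominal ÷ (Index/100) = 22607.66 ÷ (145.3/100)
     = 22607.66 ÷ 1.453 = 15559.2980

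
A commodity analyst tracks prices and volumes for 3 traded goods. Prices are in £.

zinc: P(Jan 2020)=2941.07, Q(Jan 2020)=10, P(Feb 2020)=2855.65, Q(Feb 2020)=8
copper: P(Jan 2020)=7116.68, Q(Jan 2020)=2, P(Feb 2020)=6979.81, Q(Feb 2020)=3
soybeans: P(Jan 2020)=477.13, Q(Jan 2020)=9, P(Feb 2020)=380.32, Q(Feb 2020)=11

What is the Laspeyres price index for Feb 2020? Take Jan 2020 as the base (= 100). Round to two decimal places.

Laspeyres price index uses base-period quantities as weights.
ΣP(Feb 2020)·Q(Jan 2020) = 2855.65×10 + 6979.81×2 + 380.32×9 = 28556.5 + 13959.62 + 3422.88 = 45939
ΣP(Jan 2020)·Q(Jan 2020) = 2941.07×10 + 7116.68×2 + 477.13×9 = 29410.7 + 14233.36 + 4294.17 = 47938.23
Index = 45939 / 47938.23 × 100 = 95.8296

95.83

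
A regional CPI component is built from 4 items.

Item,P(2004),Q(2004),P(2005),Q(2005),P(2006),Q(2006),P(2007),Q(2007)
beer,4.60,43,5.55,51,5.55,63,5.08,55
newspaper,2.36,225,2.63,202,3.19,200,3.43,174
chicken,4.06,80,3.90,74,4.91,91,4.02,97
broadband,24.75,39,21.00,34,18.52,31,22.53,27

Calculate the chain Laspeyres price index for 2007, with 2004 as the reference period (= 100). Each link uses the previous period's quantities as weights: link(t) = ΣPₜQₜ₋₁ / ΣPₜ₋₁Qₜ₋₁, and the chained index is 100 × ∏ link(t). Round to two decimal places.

Link 2004→2005:
ΣP(2005)Q(2004) = 5.55×43 + 2.63×225 + 3.90×80 + 21.00×39 = 238.65 + 591.75 + 312 + 819 = 1961.4
ΣP(2004)Q(2004) = 4.60×43 + 2.36×225 + 4.06×80 + 24.75×39 = 197.8 + 531 + 324.8 + 965.25 = 2018.85
link = 1961.4/2018.85 = 0.971543
Link 2005→2006:
ΣP(2006)Q(2005) = 5.55×51 + 3.19×202 + 4.91×74 + 18.52×34 = 283.05 + 644.38 + 363.34 + 629.68 = 1920.45
ΣP(2005)Q(2005) = 5.55×51 + 2.63×202 + 3.90×74 + 21.00×34 = 283.05 + 531.26 + 288.6 + 714 = 1816.91
link = 1920.45/1816.91 = 1.056987
Link 2006→2007:
ΣP(2007)Q(2006) = 5.08×63 + 3.43×200 + 4.02×91 + 22.53×31 = 320.04 + 686 + 365.82 + 698.43 = 2070.29
ΣP(2006)Q(2006) = 5.55×63 + 3.19×200 + 4.91×91 + 18.52×31 = 349.65 + 638 + 446.81 + 574.12 = 2008.58
link = 2070.29/2008.58 = 1.030723
Chained index = 100 × 0.971543 × 1.056987 × 1.030723 = 105.8458

105.85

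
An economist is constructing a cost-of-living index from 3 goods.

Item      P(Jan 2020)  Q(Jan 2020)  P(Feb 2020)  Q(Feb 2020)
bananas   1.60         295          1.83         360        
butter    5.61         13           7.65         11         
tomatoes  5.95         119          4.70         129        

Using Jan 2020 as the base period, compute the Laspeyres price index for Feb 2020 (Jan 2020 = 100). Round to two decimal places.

95.66

Laspeyres price index uses base-period quantities as weights.
ΣP(Feb 2020)·Q(Jan 2020) = 1.83×295 + 7.65×13 + 4.70×119 = 539.85 + 99.45 + 559.3 = 1198.6
ΣP(Jan 2020)·Q(Jan 2020) = 1.60×295 + 5.61×13 + 5.95×119 = 472 + 72.93 + 708.05 = 1252.98
Index = 1198.6 / 1252.98 × 100 = 95.6599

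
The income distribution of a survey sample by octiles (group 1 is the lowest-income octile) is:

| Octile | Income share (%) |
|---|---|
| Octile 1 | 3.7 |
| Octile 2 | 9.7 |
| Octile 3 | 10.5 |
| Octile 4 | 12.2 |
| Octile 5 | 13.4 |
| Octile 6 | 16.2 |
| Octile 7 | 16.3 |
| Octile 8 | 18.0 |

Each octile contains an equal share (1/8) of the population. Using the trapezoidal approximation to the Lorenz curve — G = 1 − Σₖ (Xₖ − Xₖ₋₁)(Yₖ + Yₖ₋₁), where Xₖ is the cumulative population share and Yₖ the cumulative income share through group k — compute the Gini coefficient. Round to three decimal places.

0.189

Cumulative income shares Yₖ: 0.0370, 0.1340, 0.2390, 0.3610, 0.4950, 0.6570, 0.8200, 1.0000
Σ (Xₖ−Xₖ₋₁)(Yₖ+Yₖ₋₁) = (1/8)(0.0370+0.0000) + (1/8)(0.1340+0.0370) + (1/8)(0.2390+0.1340) + (1/8)(0.3610+0.2390) + (1/8)(0.4950+0.3610) + (1/8)(0.6570+0.4950) + (1/8)(0.8200+0.6570) + (1/8)(1.0000+0.8200)
  = 0.0046 + 0.0214 + 0.0466 + 0.0750 + 0.1070 + 0.1440 + 0.1846 + 0.2275 = 0.8108
G = 1 − 0.8108 = 0.1892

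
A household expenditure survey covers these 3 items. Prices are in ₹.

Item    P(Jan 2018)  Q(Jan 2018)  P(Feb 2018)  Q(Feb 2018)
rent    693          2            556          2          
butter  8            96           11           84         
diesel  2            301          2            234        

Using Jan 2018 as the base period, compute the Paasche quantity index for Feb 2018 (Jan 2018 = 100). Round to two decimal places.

90.40

Paasche quantity index uses current-period prices as weights.
ΣP(Feb 2018)·Q(Feb 2018) = 556×2 + 11×84 + 2×234 = 1112 + 924 + 468 = 2504
ΣP(Feb 2018)·Q(Jan 2018) = 556×2 + 11×96 + 2×301 = 1112 + 1056 + 602 = 2770
Index = 2504 / 2770 × 100 = 90.3971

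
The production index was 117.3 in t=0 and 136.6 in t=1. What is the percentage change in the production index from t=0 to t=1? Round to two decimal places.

16.45%

Change = (136.6 − 117.3) / 117.3 × 100
       = 19.3 / 117.3 × 100 = 16.4535%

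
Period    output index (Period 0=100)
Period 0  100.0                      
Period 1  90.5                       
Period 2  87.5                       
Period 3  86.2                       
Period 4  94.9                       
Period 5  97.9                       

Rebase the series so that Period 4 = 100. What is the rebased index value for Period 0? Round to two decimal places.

105.37

Rebased(Period 0) = 100.0 / 94.9 × 100 = 105.3741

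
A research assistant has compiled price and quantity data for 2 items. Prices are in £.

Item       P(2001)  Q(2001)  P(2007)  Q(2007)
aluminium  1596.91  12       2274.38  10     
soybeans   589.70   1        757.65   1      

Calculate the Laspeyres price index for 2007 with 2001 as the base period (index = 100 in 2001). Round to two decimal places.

142.01

Laspeyres price index uses base-period quantities as weights.
ΣP(2007)·Q(2001) = 2274.38×12 + 757.65×1 = 27292.56 + 757.65 = 28050.21
ΣP(2001)·Q(2001) = 1596.91×12 + 589.70×1 = 19162.92 + 589.7 = 19752.62
Index = 28050.21 / 19752.62 × 100 = 142.0075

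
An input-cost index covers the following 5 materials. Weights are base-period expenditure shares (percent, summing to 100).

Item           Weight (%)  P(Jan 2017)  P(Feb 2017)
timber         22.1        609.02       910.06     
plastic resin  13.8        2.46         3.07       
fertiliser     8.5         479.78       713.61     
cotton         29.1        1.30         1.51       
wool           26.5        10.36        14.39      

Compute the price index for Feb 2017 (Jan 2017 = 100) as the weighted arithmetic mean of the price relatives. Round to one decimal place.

timber: 22.1 × (910.06/609.02) = 22.1 × 1.494302 = 33.0241
plastic resin: 13.8 × (3.07/2.46) = 13.8 × 1.247967 = 17.2220
fertiliser: 8.5 × (713.61/479.78) = 8.5 × 1.487369 = 12.6426
cotton: 29.1 × (1.51/1.30) = 29.1 × 1.161538 = 33.8008
wool: 26.5 × (14.39/10.36) = 26.5 × 1.388996 = 36.8084
Index = Σ wᵢ·(p₁ᵢ/p₀ᵢ) = 33.0241 + 17.2220 + 12.6426 + 33.8008 + 36.8084 = 133.4978

133.5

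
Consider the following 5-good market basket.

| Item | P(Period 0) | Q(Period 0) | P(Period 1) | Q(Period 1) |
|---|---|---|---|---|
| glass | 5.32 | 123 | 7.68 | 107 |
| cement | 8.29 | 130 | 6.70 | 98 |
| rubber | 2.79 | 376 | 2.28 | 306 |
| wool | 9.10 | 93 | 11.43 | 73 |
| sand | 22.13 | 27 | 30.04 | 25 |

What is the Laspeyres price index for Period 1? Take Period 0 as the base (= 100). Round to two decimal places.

Laspeyres price index uses base-period quantities as weights.
ΣP(Period 1)·Q(Period 0) = 7.68×123 + 6.70×130 + 2.28×376 + 11.43×93 + 30.04×27 = 944.64 + 871 + 857.28 + 1062.99 + 811.08 = 4546.99
ΣP(Period 0)·Q(Period 0) = 5.32×123 + 8.29×130 + 2.79×376 + 9.10×93 + 22.13×27 = 654.36 + 1077.7 + 1049.04 + 846.3 + 597.51 = 4224.91
Index = 4546.99 / 4224.91 × 100 = 107.6234

107.62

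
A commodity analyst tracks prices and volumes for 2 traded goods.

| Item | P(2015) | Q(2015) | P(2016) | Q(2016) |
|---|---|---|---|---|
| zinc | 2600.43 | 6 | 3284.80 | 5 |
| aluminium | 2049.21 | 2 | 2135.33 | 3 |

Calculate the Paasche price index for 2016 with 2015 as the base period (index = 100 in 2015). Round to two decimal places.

119.22

Paasche price index uses current-period quantities as weights.
ΣP(2016)·Q(2016) = 3284.80×5 + 2135.33×3 = 16424 + 6405.99 = 22829.99
ΣP(2015)·Q(2016) = 2600.43×5 + 2049.21×3 = 13002.15 + 6147.63 = 19149.78
Index = 22829.99 / 19149.78 × 100 = 119.2180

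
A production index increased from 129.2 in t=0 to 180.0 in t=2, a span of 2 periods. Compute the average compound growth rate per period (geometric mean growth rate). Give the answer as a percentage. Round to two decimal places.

Growth factor = (180.0/129.2)^(1/2) = (1.393189)^(1/2) = 1.180334
Growth rate = 1.180334 − 1 = 0.180334 = 18.0334%

18.03%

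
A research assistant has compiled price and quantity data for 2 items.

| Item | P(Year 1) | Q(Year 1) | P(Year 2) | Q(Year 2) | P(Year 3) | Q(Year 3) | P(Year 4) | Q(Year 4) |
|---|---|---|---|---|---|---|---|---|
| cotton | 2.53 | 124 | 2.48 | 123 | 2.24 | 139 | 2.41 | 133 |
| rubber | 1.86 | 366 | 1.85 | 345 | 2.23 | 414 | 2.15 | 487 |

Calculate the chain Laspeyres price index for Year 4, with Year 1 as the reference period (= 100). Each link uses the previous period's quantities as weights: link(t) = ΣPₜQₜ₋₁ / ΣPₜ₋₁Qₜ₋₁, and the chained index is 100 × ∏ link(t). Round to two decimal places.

108.83

Link Year 1→Year 2:
ΣP(Year 2)Q(Year 1) = 2.48×124 + 1.85×366 = 307.52 + 677.1 = 984.62
ΣP(Year 1)Q(Year 1) = 2.53×124 + 1.86×366 = 313.72 + 680.76 = 994.48
link = 984.62/994.48 = 0.990085
Link Year 2→Year 3:
ΣP(Year 3)Q(Year 2) = 2.24×123 + 2.23×345 = 275.52 + 769.35 = 1044.87
ΣP(Year 2)Q(Year 2) = 2.48×123 + 1.85×345 = 305.04 + 638.25 = 943.29
link = 1044.87/943.29 = 1.107687
Link Year 3→Year 4:
ΣP(Year 4)Q(Year 3) = 2.41×139 + 2.15×414 = 334.99 + 890.1 = 1225.09
ΣP(Year 3)Q(Year 3) = 2.24×139 + 2.23×414 = 311.36 + 923.22 = 1234.58
link = 1225.09/1234.58 = 0.992313
Chained index = 100 × 0.990085 × 1.107687 × 0.992313 = 108.8274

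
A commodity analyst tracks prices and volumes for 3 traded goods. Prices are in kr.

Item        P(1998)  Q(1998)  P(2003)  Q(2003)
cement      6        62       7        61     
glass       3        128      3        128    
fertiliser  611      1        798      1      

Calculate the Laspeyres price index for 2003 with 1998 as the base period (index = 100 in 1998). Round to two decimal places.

118.22

Laspeyres price index uses base-period quantities as weights.
ΣP(2003)·Q(1998) = 7×62 + 3×128 + 798×1 = 434 + 384 + 798 = 1616
ΣP(1998)·Q(1998) = 6×62 + 3×128 + 611×1 = 372 + 384 + 611 = 1367
Index = 1616 / 1367 × 100 = 118.2151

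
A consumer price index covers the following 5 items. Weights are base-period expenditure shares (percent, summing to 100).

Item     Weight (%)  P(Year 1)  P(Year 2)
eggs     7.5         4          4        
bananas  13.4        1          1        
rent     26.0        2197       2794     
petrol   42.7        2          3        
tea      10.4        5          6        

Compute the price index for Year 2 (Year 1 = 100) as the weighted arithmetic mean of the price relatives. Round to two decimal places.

eggs: 7.5 × (4/4) = 7.5 × 1.000000 = 7.5000
bananas: 13.4 × (1/1) = 13.4 × 1.000000 = 13.4000
rent: 26.0 × (2794/2197) = 26.0 × 1.271734 = 33.0651
petrol: 42.7 × (3/2) = 42.7 × 1.500000 = 64.0500
tea: 10.4 × (6/5) = 10.4 × 1.200000 = 12.4800
Index = Σ wᵢ·(p₁ᵢ/p₀ᵢ) = 7.5000 + 13.4000 + 33.0651 + 64.0500 + 12.4800 = 130.4951

130.50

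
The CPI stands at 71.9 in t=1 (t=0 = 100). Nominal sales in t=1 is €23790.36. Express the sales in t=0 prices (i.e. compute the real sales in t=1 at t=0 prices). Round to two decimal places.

Real = Nominal ÷ (Index/100) = 23790.36 ÷ (71.9/100)
     = 23790.36 ÷ 0.719 = 33088.1224

33088.12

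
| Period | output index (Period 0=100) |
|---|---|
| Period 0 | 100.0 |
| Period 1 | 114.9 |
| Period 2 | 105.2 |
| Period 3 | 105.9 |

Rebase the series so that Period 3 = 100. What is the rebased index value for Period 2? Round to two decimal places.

99.34

Rebased(Period 2) = 105.2 / 105.9 × 100 = 99.3390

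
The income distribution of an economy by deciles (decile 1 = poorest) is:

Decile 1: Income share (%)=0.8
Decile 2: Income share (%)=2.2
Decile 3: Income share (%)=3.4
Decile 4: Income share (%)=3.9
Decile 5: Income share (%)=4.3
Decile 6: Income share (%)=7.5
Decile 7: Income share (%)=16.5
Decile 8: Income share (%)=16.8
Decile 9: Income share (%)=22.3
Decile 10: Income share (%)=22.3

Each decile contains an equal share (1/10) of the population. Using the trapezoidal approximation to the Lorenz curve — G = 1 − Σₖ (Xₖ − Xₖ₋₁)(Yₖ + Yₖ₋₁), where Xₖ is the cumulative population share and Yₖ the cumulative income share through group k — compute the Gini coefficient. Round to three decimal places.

0.442

Cumulative income shares Yₖ: 0.0080, 0.0300, 0.0640, 0.1030, 0.1460, 0.2210, 0.3860, 0.5540, 0.7770, 1.0000
Σ (Xₖ−Xₖ₋₁)(Yₖ+Yₖ₋₁) = (1/10)(0.0080+0.0000) + (1/10)(0.0300+0.0080) + (1/10)(0.0640+0.0300) + (1/10)(0.1030+0.0640) + (1/10)(0.1460+0.1030) + (1/10)(0.2210+0.1460) + (1/10)(0.3860+0.2210) + (1/10)(0.5540+0.3860) + (1/10)(0.7770+0.5540) + (1/10)(1.0000+0.7770)
  = 0.0008 + 0.0038 + 0.0094 + 0.0167 + 0.0249 + 0.0367 + 0.0607 + 0.0940 + 0.1331 + 0.1777 = 0.5578
G = 1 − 0.5578 = 0.4422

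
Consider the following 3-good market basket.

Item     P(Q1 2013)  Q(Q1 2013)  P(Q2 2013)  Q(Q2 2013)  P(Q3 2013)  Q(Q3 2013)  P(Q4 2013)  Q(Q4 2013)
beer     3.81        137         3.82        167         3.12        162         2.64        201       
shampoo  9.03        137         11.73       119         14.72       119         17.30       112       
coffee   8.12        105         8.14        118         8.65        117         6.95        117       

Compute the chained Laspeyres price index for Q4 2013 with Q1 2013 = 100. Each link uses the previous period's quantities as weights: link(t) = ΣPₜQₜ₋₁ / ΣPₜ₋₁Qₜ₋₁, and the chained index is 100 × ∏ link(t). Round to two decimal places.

Link Q1 2013→Q2 2013:
ΣP(Q2 2013)Q(Q1 2013) = 3.82×137 + 11.73×137 + 8.14×105 = 523.34 + 1607.01 + 854.7 = 2985.05
ΣP(Q1 2013)Q(Q1 2013) = 3.81×137 + 9.03×137 + 8.12×105 = 521.97 + 1237.11 + 852.6 = 2611.68
link = 2985.05/2611.68 = 1.142962
Link Q2 2013→Q3 2013:
ΣP(Q3 2013)Q(Q2 2013) = 3.12×167 + 14.72×119 + 8.65×118 = 521.04 + 1751.68 + 1020.7 = 3293.42
ΣP(Q2 2013)Q(Q2 2013) = 3.82×167 + 11.73×119 + 8.14×118 = 637.94 + 1395.87 + 960.52 = 2994.33
link = 3293.42/2994.33 = 1.099885
Link Q3 2013→Q4 2013:
ΣP(Q4 2013)Q(Q3 2013) = 2.64×162 + 17.30×119 + 6.95×117 = 427.68 + 2058.7 + 813.15 = 3299.53
ΣP(Q3 2013)Q(Q3 2013) = 3.12×162 + 14.72×119 + 8.65×117 = 505.44 + 1751.68 + 1012.05 = 3269.17
link = 3299.53/3269.17 = 1.009287
Chained index = 100 × 1.142962 × 1.099885 × 1.009287 = 126.8801

126.88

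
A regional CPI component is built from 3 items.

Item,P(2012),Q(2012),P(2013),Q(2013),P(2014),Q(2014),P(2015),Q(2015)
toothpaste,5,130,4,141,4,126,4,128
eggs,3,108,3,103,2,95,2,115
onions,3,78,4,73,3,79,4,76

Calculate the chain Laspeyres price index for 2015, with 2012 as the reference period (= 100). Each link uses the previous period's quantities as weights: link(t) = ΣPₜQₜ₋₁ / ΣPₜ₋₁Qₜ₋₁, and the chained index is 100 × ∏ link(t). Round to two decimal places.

88.13

Link 2012→2013:
ΣP(2013)Q(2012) = 4×130 + 3×108 + 4×78 = 520 + 324 + 312 = 1156
ΣP(2012)Q(2012) = 5×130 + 3×108 + 3×78 = 650 + 324 + 234 = 1208
link = 1156/1208 = 0.956954
Link 2013→2014:
ΣP(2014)Q(2013) = 4×141 + 2×103 + 3×73 = 564 + 206 + 219 = 989
ΣP(2013)Q(2013) = 4×141 + 3×103 + 4×73 = 564 + 309 + 292 = 1165
link = 989/1165 = 0.848927
Link 2014→2015:
ΣP(2015)Q(2014) = 4×126 + 2×95 + 4×79 = 504 + 190 + 316 = 1010
ΣP(2014)Q(2014) = 4×126 + 2×95 + 3×79 = 504 + 190 + 237 = 931
link = 1010/931 = 1.084855
Chained index = 100 × 0.956954 × 0.848927 × 1.084855 = 88.1319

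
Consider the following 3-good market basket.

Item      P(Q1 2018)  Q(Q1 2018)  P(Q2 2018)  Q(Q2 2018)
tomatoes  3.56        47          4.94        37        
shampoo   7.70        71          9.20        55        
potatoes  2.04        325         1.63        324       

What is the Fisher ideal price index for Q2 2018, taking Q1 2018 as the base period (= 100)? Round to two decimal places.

101.40

Laspeyres component (base-period weights):
ΣP(Q2 2018)Q(Q1 2018) = 4.94×47 + 9.20×71 + 1.63×325 = 232.18 + 653.2 + 529.75 = 1415.13
ΣP(Q1 2018)Q(Q1 2018) = 3.56×47 + 7.70×71 + 2.04×325 = 167.32 + 546.7 + 663 = 1377.02
L = 1415.13 / 1377.02 × 100 = 102.7676
Paasche component (current-period weights):
ΣP(Q2 2018)Q(Q2 2018) = 4.94×37 + 9.20×55 + 1.63×324 = 182.78 + 506 + 528.12 = 1216.9
ΣP(Q1 2018)Q(Q2 2018) = 3.56×37 + 7.70×55 + 2.04×324 = 131.72 + 423.5 + 660.96 = 1216.18
P = 1216.9 / 1216.18 × 100 = 100.0592
Fisher = √(L × P) = √(102.7676 × 100.0592) = 101.4043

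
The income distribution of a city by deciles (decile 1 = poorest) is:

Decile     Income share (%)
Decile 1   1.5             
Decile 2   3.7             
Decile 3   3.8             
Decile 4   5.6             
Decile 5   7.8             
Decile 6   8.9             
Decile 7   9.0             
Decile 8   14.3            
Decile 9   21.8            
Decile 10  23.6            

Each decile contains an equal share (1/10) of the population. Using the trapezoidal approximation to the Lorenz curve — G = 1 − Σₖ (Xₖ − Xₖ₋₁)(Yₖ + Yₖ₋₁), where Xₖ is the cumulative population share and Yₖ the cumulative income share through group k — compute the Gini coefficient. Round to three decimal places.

Cumulative income shares Yₖ: 0.0150, 0.0520, 0.0900, 0.1460, 0.2240, 0.3130, 0.4030, 0.5460, 0.7640, 1.0000
Σ (Xₖ−Xₖ₋₁)(Yₖ+Yₖ₋₁) = (1/10)(0.0150+0.0000) + (1/10)(0.0520+0.0150) + (1/10)(0.0900+0.0520) + (1/10)(0.1460+0.0900) + (1/10)(0.2240+0.1460) + (1/10)(0.3130+0.2240) + (1/10)(0.4030+0.3130) + (1/10)(0.5460+0.4030) + (1/10)(0.7640+0.5460) + (1/10)(1.0000+0.7640)
  = 0.0015 + 0.0067 + 0.0142 + 0.0236 + 0.0370 + 0.0537 + 0.0716 + 0.0949 + 0.1310 + 0.1764 = 0.6106
G = 1 − 0.6106 = 0.3894

0.389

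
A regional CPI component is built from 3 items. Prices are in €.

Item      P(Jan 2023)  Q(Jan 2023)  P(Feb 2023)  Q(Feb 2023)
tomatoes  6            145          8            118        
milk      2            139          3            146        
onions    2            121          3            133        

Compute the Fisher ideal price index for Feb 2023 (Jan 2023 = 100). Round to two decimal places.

140.12

Laspeyres component (base-period weights):
ΣP(Feb 2023)Q(Jan 2023) = 8×145 + 3×139 + 3×121 = 1160 + 417 + 363 = 1940
ΣP(Jan 2023)Q(Jan 2023) = 6×145 + 2×139 + 2×121 = 870 + 278 + 242 = 1390
L = 1940 / 1390 × 100 = 139.5683
Paasche component (current-period weights):
ΣP(Feb 2023)Q(Feb 2023) = 8×118 + 3×146 + 3×133 = 944 + 438 + 399 = 1781
ΣP(Jan 2023)Q(Feb 2023) = 6×118 + 2×146 + 2×133 = 708 + 292 + 266 = 1266
P = 1781 / 1266 × 100 = 140.6793
Fisher = √(L × P) = √(139.5683 × 140.6793) = 140.1227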